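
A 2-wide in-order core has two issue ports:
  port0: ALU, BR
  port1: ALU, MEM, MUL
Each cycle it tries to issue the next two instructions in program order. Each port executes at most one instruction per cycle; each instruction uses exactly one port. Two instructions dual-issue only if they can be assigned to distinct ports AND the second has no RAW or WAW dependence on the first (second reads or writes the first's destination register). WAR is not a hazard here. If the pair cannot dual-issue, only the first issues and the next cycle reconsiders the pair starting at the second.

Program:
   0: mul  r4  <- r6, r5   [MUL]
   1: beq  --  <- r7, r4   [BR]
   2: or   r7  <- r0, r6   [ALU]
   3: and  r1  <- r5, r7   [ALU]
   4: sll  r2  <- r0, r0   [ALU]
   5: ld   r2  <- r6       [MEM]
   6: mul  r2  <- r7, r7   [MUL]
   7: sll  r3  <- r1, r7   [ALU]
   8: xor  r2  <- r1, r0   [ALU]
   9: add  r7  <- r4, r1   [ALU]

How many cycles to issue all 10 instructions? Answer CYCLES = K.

CYCLES = 6

0. mul @i0  | RAW r4
1. beq+or @i1/i2  | 2-wide
2. and+sll @i3/i4  | 2-wide
3. ld @i5  | no-port MEM/MUL
4. mul+sll @i6/i7  | 2-wide
5. xor+add @i8/i9  | 2-wide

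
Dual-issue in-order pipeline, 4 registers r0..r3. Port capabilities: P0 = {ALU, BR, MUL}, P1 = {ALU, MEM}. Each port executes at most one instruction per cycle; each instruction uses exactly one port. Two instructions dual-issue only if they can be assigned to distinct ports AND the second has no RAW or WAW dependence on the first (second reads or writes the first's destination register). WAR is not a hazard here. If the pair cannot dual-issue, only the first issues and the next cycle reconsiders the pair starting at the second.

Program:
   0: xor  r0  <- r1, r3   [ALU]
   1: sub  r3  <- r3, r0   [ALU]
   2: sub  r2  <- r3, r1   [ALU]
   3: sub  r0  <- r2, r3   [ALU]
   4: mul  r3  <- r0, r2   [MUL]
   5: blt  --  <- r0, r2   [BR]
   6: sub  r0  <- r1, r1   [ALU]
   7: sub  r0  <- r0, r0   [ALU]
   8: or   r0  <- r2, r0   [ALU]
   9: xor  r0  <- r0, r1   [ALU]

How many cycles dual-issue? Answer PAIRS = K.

[0] i0  xor.ALU  -- RAW r0
[1] i1  sub.ALU  -- RAW r3
[2] i2  sub.ALU  -- RAW r2
[3] i3  sub.ALU  -- RAW r0
[4] i4  mul.MUL  -- no-port MUL/BR
[5] i5,i6  blt.BR sub.ALU  -- pair
[6] i7  sub.ALU  -- RAW+WAW r0
[7] i8  or.ALU  -- RAW+WAW r0
[8] i9  xor.ALU  -- tail

PAIRS = 1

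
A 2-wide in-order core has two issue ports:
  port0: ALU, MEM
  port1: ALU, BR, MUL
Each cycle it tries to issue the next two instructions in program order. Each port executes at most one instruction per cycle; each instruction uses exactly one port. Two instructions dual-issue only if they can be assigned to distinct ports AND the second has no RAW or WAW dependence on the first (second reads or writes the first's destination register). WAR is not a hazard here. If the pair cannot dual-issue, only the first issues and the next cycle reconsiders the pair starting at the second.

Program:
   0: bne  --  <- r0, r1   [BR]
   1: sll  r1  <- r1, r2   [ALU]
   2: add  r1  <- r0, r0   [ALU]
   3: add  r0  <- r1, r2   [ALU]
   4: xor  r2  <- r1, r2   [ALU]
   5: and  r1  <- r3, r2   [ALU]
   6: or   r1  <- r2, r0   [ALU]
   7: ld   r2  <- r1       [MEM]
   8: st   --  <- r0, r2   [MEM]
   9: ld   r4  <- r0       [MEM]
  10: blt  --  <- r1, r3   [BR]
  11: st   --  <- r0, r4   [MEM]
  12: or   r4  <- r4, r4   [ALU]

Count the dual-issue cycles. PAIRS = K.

t=0 i0/i1:bne sll ; 2-wide
t=1 i2:add ; RAW r1
t=2 i3/i4:add xor ; 2-wide
t=3 i5:and ; WAW r1
t=4 i6:or ; RAW r1
t=5 i7:ld ; no-port MEM/MEM
t=6 i8:st ; no-port MEM/MEM
t=7 i9/i10:ld blt ; 2-wide
t=8 i11/i12:st or ; 2-wide

PAIRS = 4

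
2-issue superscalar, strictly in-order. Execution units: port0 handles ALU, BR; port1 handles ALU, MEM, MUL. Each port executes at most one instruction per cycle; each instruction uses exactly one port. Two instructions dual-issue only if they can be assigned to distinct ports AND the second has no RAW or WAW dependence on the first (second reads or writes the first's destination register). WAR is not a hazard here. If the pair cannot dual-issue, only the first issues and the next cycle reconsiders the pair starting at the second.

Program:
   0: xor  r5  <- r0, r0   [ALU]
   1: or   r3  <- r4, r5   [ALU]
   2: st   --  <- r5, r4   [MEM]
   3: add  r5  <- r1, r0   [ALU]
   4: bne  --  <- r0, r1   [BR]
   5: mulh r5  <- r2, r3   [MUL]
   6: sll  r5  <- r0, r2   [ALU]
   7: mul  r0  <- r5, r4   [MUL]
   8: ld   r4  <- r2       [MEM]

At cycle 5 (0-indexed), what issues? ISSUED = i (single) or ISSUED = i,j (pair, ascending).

ISSUED = 7

0. xor.ALU @i0  | RAW r5
1. or.ALU st.MEM @i1&i2  | dual
2. add.ALU bne.BR @i3&i4  | dual
3. mulh.MUL @i5  | WAW r5
4. sll.ALU @i6  | RAW r5
5. mul.MUL @i7  | no-port MUL/MEM
6. ld.MEM @i8  | tail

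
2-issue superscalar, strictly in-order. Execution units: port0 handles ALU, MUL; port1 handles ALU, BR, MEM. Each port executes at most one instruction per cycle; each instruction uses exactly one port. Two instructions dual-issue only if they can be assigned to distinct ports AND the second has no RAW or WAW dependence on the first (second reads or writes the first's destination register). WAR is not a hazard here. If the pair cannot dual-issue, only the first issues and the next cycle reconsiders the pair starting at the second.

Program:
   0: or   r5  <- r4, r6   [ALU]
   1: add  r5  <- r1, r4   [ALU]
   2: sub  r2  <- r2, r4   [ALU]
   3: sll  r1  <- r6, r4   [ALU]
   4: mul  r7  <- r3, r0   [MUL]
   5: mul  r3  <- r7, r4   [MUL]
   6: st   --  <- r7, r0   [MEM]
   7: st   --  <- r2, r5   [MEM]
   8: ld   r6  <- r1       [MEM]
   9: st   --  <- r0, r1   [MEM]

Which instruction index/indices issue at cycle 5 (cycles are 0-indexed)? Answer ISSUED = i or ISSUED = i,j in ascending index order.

ISSUED = 8

0. or @i0  | WAW r5
1. add+sub @i1,i2  | 2-wide
2. sll+mul @i3,i4  | 2-wide
3. mul+st @i5,i6  | 2-wide
4. st @i7  | no-port MEM/MEM
5. ld @i8  | no-port MEM/MEM
6. st @i9  | tail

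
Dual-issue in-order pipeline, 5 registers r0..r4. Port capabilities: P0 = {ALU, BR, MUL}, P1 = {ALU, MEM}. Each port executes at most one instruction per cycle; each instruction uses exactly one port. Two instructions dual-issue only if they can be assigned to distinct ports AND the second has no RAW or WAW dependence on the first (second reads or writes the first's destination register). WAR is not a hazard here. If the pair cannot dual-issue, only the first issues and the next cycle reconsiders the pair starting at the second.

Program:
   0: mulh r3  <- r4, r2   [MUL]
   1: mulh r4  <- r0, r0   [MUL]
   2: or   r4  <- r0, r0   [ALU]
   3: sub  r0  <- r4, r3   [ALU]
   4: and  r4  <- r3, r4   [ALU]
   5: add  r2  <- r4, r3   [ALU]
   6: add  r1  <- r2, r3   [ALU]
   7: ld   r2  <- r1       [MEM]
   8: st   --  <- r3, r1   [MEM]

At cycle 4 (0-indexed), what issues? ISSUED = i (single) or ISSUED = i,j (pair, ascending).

ISSUED = 5

[0] i0  mulh.MUL  -- no-port MUL/MUL
[1] i1  mulh.MUL  -- WAW r4
[2] i2  or.ALU  -- RAW r4
[3] i3/i4  sub.ALU+and.ALU  -- 2-wide
[4] i5  add.ALU  -- RAW r2
[5] i6  add.ALU  -- RAW r1
[6] i7  ld.MEM  -- no-port MEM/MEM
[7] i8  st.MEM  -- tail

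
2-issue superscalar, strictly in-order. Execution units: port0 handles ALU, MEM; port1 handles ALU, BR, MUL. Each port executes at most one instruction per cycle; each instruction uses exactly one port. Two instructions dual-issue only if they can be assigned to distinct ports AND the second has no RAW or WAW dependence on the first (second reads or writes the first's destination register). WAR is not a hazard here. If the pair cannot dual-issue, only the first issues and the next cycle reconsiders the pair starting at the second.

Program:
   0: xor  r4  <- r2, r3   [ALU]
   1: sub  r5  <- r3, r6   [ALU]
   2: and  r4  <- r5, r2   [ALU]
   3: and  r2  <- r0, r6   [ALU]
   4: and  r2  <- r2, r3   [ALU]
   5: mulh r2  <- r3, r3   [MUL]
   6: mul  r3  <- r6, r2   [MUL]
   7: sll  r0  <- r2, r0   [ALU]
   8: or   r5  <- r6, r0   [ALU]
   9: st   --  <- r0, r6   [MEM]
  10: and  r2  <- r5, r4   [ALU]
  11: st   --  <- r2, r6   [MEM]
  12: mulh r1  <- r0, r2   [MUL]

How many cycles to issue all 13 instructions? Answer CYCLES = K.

t=0 i0,i1:xor.ALU;sub.ALU ; pair
t=1 i2,i3:and.ALU;and.ALU ; pair
t=2 i4:and.ALU ; WAW r2
t=3 i5:mulh.MUL ; no-port MUL/MUL
t=4 i6,i7:mul.MUL;sll.ALU ; pair
t=5 i8,i9:or.ALU;st.MEM ; pair
t=6 i10:and.ALU ; RAW r2
t=7 i11,i12:st.MEM;mulh.MUL ; pair

CYCLES = 8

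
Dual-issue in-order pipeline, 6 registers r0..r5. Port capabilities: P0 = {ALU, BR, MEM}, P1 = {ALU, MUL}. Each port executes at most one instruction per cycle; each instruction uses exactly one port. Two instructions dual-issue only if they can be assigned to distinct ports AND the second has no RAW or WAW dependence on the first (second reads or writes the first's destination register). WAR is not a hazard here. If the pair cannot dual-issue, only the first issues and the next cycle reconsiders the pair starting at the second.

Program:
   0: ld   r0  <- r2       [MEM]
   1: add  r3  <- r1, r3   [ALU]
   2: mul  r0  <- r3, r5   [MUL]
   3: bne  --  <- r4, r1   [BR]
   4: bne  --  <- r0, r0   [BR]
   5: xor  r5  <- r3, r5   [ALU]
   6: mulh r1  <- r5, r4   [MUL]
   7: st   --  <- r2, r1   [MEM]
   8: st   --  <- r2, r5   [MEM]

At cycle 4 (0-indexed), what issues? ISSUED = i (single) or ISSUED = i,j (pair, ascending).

ISSUED = 7

0. ld;add @i0/i1  | dual
1. mul;bne @i2/i3  | dual
2. bne;xor @i4/i5  | dual
3. mulh @i6  | RAW r1
4. st @i7  | no-port MEM/MEM
5. st @i8  | tail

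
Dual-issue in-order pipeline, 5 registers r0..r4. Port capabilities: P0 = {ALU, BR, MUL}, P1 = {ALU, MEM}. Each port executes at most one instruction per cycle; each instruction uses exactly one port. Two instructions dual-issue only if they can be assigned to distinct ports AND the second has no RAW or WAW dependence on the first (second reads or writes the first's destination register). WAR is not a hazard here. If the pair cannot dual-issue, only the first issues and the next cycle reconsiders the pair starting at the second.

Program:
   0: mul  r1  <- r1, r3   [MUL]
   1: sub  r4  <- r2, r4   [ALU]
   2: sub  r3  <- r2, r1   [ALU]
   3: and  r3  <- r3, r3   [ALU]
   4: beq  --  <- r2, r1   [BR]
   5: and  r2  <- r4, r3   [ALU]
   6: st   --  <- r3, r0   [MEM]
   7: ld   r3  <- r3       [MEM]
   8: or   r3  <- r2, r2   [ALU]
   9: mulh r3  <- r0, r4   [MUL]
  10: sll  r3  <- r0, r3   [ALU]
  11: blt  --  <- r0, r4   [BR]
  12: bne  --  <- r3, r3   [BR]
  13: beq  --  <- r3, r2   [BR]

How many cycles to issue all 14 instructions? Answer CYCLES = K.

CYCLES = 10

t=0 i0,i1:mul.MUL+sub.ALU ; 2-wide
t=1 i2:sub.ALU ; RAW+WAW r3
t=2 i3,i4:and.ALU+beq.BR ; 2-wide
t=3 i5,i6:and.ALU+st.MEM ; 2-wide
t=4 i7:ld.MEM ; WAW r3
t=5 i8:or.ALU ; WAW r3
t=6 i9:mulh.MUL ; RAW+WAW r3
t=7 i10,i11:sll.ALU+blt.BR ; 2-wide
t=8 i12:bne.BR ; no-port BR/BR
t=9 i13:beq.BR ; tail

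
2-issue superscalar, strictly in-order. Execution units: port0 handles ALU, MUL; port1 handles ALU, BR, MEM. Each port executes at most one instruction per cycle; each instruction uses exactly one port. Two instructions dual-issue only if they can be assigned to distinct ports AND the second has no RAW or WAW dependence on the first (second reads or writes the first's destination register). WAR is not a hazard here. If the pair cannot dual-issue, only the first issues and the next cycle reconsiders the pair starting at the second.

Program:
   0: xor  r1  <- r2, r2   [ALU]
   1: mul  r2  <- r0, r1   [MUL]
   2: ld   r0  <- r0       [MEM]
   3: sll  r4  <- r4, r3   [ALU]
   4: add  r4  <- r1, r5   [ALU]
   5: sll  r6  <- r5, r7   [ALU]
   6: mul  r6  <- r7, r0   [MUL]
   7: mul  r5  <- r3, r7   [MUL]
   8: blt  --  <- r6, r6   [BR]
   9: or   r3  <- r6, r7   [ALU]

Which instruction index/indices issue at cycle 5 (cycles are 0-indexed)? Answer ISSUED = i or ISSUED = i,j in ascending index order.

ISSUED = 7,8

  cy0 -> i0 (xor) RAW r1
  cy1 -> i1,i2 (mul+ld) pair
  cy2 -> i3 (sll) WAW r4
  cy3 -> i4,i5 (add+sll) pair
  cy4 -> i6 (mul) no-port MUL/MUL
  cy5 -> i7,i8 (mul+blt) pair
  cy6 -> i9 (or) tail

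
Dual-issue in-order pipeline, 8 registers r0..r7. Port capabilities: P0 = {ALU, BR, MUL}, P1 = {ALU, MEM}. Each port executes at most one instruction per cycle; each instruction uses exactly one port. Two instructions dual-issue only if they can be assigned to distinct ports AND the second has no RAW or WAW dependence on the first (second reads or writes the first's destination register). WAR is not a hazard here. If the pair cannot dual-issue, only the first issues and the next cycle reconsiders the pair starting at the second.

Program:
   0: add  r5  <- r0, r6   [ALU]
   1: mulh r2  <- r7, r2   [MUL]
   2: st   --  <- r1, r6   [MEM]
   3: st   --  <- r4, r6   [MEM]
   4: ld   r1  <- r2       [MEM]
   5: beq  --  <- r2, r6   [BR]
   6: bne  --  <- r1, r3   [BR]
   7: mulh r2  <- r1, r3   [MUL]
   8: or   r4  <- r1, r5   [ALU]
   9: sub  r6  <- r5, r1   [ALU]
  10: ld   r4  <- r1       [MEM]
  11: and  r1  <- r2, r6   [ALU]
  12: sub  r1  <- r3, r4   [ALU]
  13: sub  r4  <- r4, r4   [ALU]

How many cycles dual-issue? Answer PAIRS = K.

PAIRS = 5

  cy0 -> i0,i1 (add+mulh) pair
  cy1 -> i2 (st) no-port MEM/MEM
  cy2 -> i3 (st) no-port MEM/MEM
  cy3 -> i4,i5 (ld+beq) pair
  cy4 -> i6 (bne) no-port BR/MUL
  cy5 -> i7,i8 (mulh+or) pair
  cy6 -> i9,i10 (sub+ld) pair
  cy7 -> i11 (and) WAW r1
  cy8 -> i12,i13 (sub+sub) pair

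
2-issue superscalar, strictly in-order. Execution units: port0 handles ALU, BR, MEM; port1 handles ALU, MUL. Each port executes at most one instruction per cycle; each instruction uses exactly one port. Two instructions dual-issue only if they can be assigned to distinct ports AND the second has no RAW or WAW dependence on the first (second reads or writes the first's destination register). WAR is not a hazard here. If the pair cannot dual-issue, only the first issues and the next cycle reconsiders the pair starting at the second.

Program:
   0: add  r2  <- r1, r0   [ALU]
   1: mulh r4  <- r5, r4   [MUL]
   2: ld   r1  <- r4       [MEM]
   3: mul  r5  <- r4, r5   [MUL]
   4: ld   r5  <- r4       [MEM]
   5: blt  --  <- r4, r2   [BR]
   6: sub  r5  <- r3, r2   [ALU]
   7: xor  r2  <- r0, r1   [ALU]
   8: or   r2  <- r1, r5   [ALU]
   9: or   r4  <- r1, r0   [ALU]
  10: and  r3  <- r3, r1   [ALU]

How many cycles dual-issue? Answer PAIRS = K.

0. add mulh @i0&i1  | pair
1. ld mul @i2&i3  | pair
2. ld @i4  | no-port MEM/BR
3. blt sub @i5&i6  | pair
4. xor @i7  | WAW r2
5. or or @i8&i9  | pair
6. and @i10  | tail

PAIRS = 4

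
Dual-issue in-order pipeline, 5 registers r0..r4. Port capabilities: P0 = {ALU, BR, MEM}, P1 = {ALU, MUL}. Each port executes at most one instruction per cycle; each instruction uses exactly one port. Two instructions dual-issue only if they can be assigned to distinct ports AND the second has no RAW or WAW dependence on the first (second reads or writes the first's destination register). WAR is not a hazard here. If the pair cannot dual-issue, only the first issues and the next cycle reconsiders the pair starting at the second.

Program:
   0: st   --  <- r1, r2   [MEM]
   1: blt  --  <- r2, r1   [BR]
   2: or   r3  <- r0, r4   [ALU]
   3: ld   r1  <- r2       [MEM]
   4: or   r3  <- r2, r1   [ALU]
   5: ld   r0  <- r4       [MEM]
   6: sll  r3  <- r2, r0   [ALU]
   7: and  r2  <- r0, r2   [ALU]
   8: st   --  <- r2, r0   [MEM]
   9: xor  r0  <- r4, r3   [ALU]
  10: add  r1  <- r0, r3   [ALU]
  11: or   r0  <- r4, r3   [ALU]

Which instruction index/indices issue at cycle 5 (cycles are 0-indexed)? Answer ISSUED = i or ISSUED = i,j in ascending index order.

ISSUED = 8,9

#0 head=0: st.MEM i0 no-port MEM/BR
#1 head=1: blt.BR or.ALU i1&i2 pair
#2 head=3: ld.MEM i3 RAW r1
#3 head=4: or.ALU ld.MEM i4&i5 pair
#4 head=6: sll.ALU and.ALU i6&i7 pair
#5 head=8: st.MEM xor.ALU i8&i9 pair
#6 head=10: add.ALU or.ALU i10&i11 pair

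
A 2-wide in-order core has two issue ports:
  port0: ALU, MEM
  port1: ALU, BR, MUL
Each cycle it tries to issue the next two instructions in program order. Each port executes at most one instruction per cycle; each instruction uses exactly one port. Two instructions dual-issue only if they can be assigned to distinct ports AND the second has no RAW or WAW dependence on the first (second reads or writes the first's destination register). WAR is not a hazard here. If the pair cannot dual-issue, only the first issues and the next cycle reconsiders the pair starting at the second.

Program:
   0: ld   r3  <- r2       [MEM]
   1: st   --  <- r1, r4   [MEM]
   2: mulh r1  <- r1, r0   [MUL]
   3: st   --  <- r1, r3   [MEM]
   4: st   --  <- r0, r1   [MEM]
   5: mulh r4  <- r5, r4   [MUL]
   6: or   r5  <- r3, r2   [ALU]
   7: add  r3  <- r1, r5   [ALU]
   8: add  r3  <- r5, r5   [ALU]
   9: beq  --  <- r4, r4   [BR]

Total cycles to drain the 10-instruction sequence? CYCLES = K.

CYCLES = 7

  cy0 -> i0 (ld.MEM) no-port MEM/MEM
  cy1 -> i1+i2 (st.MEM+mulh.MUL) 2-wide
  cy2 -> i3 (st.MEM) no-port MEM/MEM
  cy3 -> i4+i5 (st.MEM+mulh.MUL) 2-wide
  cy4 -> i6 (or.ALU) RAW r5
  cy5 -> i7 (add.ALU) WAW r3
  cy6 -> i8+i9 (add.ALU+beq.BR) 2-wide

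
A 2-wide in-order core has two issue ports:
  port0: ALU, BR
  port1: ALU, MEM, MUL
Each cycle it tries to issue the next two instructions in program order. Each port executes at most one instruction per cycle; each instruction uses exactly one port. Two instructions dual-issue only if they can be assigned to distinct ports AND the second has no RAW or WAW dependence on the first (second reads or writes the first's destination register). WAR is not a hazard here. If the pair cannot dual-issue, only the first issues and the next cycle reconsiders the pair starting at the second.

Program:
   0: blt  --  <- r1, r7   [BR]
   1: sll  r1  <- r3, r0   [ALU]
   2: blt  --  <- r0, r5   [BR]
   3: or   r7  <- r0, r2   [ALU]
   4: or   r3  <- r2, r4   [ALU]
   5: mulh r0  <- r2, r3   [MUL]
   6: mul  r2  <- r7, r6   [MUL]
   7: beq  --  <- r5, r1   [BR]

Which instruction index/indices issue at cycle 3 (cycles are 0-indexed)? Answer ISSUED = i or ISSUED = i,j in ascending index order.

ISSUED = 5

t=0 i0/i1:blt.BR;sll.ALU ; 2-wide
t=1 i2/i3:blt.BR;or.ALU ; 2-wide
t=2 i4:or.ALU ; RAW r3
t=3 i5:mulh.MUL ; no-port MUL/MUL
t=4 i6/i7:mul.MUL;beq.BR ; 2-wide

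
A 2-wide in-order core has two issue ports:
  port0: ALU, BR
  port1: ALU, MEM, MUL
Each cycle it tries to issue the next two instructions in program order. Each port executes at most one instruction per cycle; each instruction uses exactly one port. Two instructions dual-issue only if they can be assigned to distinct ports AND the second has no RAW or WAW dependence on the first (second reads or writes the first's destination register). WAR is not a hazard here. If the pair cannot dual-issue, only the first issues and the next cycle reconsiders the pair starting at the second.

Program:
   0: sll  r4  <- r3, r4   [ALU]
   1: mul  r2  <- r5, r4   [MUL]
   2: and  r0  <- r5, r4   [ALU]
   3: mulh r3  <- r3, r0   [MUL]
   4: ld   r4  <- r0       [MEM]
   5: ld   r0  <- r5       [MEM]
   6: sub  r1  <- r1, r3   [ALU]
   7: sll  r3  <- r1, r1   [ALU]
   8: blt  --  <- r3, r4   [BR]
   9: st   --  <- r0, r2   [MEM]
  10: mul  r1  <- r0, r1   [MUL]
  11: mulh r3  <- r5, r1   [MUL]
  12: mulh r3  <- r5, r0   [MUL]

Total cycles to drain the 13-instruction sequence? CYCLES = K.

  cy0 -> i0 (sll) RAW r4
  cy1 -> i1/i2 (mul+and) dual
  cy2 -> i3 (mulh) no-port MUL/MEM
  cy3 -> i4 (ld) no-port MEM/MEM
  cy4 -> i5/i6 (ld+sub) dual
  cy5 -> i7 (sll) RAW r3
  cy6 -> i8/i9 (blt+st) dual
  cy7 -> i10 (mul) no-port MUL/MUL
  cy8 -> i11 (mulh) no-port MUL/MUL
  cy9 -> i12 (mulh) tail

CYCLES = 10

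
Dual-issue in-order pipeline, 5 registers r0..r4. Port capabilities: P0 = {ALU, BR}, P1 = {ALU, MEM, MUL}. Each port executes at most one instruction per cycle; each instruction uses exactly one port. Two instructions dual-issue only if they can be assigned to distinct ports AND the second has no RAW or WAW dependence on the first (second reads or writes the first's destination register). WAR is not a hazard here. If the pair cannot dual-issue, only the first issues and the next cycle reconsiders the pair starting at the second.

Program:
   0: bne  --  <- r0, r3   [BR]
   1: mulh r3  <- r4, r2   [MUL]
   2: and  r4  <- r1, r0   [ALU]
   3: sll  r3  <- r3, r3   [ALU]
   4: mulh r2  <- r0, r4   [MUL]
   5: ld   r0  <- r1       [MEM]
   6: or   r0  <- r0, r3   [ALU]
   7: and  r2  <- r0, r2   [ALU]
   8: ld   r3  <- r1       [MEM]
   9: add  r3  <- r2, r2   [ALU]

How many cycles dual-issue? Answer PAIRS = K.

PAIRS = 3

  cy0 -> i0,i1 (bne.BR/mulh.MUL) pair
  cy1 -> i2,i3 (and.ALU/sll.ALU) pair
  cy2 -> i4 (mulh.MUL) no-port MUL/MEM
  cy3 -> i5 (ld.MEM) RAW+WAW r0
  cy4 -> i6 (or.ALU) RAW r0
  cy5 -> i7,i8 (and.ALU/ld.MEM) pair
  cy6 -> i9 (add.ALU) tail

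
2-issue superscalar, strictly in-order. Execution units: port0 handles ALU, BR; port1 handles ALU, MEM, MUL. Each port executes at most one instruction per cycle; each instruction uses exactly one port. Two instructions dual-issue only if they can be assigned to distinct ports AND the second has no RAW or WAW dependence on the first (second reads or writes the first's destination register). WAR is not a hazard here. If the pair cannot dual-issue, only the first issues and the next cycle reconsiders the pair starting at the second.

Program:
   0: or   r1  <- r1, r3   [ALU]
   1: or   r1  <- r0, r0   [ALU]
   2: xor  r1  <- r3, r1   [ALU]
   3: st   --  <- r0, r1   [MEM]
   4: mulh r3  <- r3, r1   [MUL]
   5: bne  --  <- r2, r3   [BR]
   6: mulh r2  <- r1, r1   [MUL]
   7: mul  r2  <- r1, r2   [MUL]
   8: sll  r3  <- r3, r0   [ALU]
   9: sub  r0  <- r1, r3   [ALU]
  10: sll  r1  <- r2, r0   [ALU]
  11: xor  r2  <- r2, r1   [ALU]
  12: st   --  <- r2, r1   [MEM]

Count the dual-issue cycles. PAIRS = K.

PAIRS = 2

0. or.ALU @i0  | WAW r1
1. or.ALU @i1  | RAW+WAW r1
2. xor.ALU @i2  | RAW r1
3. st.MEM @i3  | no-port MEM/MUL
4. mulh.MUL @i4  | RAW r3
5. bne.BR;mulh.MUL @i5,i6  | dual
6. mul.MUL;sll.ALU @i7,i8  | dual
7. sub.ALU @i9  | RAW r0
8. sll.ALU @i10  | RAW r1
9. xor.ALU @i11  | RAW r2
10. st.MEM @i12  | tail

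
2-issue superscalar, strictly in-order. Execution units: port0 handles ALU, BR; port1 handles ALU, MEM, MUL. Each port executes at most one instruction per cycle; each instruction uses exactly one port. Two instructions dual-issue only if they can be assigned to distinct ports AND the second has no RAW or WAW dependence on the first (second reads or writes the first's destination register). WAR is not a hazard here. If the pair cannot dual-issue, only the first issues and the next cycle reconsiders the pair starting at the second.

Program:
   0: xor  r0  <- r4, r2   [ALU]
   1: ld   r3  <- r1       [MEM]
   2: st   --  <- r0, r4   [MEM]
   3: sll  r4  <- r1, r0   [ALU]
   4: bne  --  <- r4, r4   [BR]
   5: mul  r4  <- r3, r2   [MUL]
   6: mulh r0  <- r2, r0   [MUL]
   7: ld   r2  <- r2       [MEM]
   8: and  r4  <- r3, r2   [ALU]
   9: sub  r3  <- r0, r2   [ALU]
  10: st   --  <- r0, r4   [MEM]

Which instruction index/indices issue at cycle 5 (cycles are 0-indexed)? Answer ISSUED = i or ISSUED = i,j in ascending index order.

t=0 i0,i1:xor ld ; dual
t=1 i2,i3:st sll ; dual
t=2 i4,i5:bne mul ; dual
t=3 i6:mulh ; no-port MUL/MEM
t=4 i7:ld ; RAW r2
t=5 i8,i9:and sub ; dual
t=6 i10:st ; tail

ISSUED = 8,9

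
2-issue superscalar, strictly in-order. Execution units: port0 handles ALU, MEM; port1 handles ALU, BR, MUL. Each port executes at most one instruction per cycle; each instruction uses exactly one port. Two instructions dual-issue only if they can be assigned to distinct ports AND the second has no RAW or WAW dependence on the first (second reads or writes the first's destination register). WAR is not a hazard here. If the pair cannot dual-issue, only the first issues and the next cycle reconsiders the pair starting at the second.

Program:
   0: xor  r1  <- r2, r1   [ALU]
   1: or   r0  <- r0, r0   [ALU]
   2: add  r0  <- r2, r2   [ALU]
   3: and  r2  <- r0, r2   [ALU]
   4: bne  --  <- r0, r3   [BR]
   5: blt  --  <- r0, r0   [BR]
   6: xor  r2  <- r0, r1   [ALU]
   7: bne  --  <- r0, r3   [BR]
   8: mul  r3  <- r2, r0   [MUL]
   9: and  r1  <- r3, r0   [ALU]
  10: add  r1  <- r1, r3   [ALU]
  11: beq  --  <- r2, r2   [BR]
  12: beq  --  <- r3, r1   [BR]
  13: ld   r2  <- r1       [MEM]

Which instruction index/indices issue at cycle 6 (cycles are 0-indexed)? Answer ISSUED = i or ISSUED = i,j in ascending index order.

  cy0 -> i0,i1 (xor+or) pair
  cy1 -> i2 (add) RAW r0
  cy2 -> i3,i4 (and+bne) pair
  cy3 -> i5,i6 (blt+xor) pair
  cy4 -> i7 (bne) no-port BR/MUL
  cy5 -> i8 (mul) RAW r3
  cy6 -> i9 (and) RAW+WAW r1
  cy7 -> i10,i11 (add+beq) pair
  cy8 -> i12,i13 (beq+ld) pair

ISSUED = 9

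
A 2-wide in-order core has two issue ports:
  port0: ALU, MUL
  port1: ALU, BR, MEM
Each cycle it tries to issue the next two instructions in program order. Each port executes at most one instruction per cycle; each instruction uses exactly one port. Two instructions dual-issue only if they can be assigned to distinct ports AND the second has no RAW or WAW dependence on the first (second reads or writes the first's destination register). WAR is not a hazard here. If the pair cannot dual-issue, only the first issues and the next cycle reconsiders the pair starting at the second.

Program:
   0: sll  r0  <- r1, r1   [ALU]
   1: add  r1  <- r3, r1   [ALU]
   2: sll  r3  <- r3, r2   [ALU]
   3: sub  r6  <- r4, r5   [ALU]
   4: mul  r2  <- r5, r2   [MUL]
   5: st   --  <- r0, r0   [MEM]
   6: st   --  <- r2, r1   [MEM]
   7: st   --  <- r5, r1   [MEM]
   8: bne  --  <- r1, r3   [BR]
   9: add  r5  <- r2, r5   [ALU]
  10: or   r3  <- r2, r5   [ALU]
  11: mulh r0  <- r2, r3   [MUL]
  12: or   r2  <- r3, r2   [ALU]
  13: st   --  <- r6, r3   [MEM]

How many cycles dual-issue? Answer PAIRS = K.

PAIRS = 5

0. sll/add @i0/i1  | pair
1. sll/sub @i2/i3  | pair
2. mul/st @i4/i5  | pair
3. st @i6  | no-port MEM/MEM
4. st @i7  | no-port MEM/BR
5. bne/add @i8/i9  | pair
6. or @i10  | RAW r3
7. mulh/or @i11/i12  | pair
8. st @i13  | tail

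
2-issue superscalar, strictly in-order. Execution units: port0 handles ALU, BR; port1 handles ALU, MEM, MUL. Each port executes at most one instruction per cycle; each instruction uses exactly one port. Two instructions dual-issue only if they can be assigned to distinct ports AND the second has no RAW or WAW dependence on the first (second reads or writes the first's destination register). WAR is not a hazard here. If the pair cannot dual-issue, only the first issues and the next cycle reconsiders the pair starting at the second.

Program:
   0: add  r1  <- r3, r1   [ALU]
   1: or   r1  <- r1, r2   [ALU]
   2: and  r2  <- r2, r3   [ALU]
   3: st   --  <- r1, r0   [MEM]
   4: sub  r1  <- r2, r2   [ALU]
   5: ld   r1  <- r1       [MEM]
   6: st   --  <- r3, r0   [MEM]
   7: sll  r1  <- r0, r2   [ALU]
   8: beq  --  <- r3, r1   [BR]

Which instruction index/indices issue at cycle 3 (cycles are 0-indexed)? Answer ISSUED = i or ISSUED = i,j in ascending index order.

  cy0 -> i0 (add) RAW+WAW r1
  cy1 -> i1&i2 (or/and) 2-wide
  cy2 -> i3&i4 (st/sub) 2-wide
  cy3 -> i5 (ld) no-port MEM/MEM
  cy4 -> i6&i7 (st/sll) 2-wide
  cy5 -> i8 (beq) tail

ISSUED = 5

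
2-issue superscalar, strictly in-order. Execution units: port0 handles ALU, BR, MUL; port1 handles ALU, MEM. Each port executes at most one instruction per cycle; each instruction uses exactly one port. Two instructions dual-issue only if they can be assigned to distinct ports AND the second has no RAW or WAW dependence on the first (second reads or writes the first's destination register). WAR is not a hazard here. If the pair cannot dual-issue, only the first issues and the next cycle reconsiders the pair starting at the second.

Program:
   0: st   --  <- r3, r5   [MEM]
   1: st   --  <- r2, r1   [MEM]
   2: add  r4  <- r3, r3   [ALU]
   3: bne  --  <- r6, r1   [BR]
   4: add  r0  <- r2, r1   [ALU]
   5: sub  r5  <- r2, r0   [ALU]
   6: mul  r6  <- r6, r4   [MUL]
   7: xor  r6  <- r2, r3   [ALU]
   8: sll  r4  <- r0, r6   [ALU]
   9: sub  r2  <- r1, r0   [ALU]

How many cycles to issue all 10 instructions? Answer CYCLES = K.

CYCLES = 6

#0 head=0: st i0 no-port MEM/MEM
#1 head=1: st/add i1/i2 pair
#2 head=3: bne/add i3/i4 pair
#3 head=5: sub/mul i5/i6 pair
#4 head=7: xor i7 RAW r6
#5 head=8: sll/sub i8/i9 pair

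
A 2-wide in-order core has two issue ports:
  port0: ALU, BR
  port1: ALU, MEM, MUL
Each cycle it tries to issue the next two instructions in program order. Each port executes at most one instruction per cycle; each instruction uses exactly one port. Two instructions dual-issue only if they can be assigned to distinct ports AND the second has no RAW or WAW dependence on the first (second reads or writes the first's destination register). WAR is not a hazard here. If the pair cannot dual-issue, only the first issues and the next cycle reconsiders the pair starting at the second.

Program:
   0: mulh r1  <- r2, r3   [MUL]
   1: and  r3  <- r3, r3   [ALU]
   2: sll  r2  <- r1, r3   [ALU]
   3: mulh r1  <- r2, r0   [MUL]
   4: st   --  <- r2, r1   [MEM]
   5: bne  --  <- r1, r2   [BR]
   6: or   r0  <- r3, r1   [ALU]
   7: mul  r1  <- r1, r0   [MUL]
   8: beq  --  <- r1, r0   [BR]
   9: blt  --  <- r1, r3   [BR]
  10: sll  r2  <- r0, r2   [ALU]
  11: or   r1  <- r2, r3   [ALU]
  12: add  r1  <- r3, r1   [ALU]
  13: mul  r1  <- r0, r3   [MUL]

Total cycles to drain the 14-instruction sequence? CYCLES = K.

c0: i0&i1 mulh;and  dual
c1: i2 sll  RAW r2
c2: i3 mulh  no-port MUL/MEM
c3: i4&i5 st;bne  dual
c4: i6 or  RAW r0
c5: i7 mul  RAW r1
c6: i8 beq  no-port BR/BR
c7: i9&i10 blt;sll  dual
c8: i11 or  RAW+WAW r1
c9: i12 add  WAW r1
c10: i13 mul  tail

CYCLES = 11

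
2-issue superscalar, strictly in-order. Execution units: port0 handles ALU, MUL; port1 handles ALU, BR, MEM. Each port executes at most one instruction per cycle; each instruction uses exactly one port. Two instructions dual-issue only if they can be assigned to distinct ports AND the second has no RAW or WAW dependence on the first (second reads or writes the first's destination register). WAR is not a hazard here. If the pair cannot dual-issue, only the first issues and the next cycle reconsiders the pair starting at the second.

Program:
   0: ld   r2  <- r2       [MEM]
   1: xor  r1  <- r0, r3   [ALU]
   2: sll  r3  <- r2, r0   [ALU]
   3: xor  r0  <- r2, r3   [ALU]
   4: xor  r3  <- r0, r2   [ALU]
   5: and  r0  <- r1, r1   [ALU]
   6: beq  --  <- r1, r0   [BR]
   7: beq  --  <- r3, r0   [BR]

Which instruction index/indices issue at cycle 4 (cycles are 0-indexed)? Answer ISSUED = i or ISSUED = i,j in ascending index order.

ISSUED = 6

[0] i0+i1  ld/xor  -- dual
[1] i2  sll  -- RAW r3
[2] i3  xor  -- RAW r0
[3] i4+i5  xor/and  -- dual
[4] i6  beq  -- no-port BR/BR
[5] i7  beq  -- tail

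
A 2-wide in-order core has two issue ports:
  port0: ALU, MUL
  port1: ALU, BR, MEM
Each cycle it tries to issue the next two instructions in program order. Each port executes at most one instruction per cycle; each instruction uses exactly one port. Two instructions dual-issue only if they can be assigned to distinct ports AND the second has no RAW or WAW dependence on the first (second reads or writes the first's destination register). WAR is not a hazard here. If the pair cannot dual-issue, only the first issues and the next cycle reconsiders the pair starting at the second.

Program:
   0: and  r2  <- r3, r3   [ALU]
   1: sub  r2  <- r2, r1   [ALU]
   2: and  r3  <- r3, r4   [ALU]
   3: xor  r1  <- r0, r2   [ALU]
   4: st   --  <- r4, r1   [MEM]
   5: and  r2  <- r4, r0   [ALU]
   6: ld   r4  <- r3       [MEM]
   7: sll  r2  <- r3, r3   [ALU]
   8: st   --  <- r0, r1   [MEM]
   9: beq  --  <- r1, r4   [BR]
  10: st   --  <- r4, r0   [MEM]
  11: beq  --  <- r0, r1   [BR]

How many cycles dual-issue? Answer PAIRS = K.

c0: i0 and  RAW+WAW r2
c1: i1,i2 sub+and  2-wide
c2: i3 xor  RAW r1
c3: i4,i5 st+and  2-wide
c4: i6,i7 ld+sll  2-wide
c5: i8 st  no-port MEM/BR
c6: i9 beq  no-port BR/MEM
c7: i10 st  no-port MEM/BR
c8: i11 beq  tail

PAIRS = 3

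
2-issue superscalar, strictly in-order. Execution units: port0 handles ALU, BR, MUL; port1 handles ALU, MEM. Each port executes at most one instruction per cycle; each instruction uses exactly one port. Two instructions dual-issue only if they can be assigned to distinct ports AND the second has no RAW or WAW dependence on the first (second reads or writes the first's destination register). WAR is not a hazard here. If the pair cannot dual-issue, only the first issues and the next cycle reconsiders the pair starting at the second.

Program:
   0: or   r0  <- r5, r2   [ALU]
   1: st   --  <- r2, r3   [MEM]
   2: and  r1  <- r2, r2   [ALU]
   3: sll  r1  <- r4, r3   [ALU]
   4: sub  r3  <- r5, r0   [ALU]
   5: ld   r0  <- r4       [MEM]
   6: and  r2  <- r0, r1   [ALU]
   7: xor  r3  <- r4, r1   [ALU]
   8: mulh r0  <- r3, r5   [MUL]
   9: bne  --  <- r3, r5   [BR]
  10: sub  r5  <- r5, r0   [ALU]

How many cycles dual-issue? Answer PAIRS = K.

PAIRS = 4

0. or+st @i0,i1  | dual
1. and @i2  | WAW r1
2. sll+sub @i3,i4  | dual
3. ld @i5  | RAW r0
4. and+xor @i6,i7  | dual
5. mulh @i8  | no-port MUL/BR
6. bne+sub @i9,i10  | dual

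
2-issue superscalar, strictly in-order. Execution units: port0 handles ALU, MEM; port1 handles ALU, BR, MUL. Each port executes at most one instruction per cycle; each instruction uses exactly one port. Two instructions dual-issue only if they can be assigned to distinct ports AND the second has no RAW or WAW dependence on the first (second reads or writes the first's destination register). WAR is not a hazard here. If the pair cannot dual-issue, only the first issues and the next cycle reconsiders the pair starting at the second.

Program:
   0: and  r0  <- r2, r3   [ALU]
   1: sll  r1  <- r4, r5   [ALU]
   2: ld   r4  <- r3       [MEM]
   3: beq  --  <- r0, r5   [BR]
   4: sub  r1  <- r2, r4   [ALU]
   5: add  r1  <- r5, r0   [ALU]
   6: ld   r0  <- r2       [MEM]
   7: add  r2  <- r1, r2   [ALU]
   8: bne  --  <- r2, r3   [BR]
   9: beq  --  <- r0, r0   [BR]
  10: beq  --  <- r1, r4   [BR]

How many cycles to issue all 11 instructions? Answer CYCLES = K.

0. and.ALU;sll.ALU @i0&i1  | 2-wide
1. ld.MEM;beq.BR @i2&i3  | 2-wide
2. sub.ALU @i4  | WAW r1
3. add.ALU;ld.MEM @i5&i6  | 2-wide
4. add.ALU @i7  | RAW r2
5. bne.BR @i8  | no-port BR/BR
6. beq.BR @i9  | no-port BR/BR
7. beq.BR @i10  | tail

CYCLES = 8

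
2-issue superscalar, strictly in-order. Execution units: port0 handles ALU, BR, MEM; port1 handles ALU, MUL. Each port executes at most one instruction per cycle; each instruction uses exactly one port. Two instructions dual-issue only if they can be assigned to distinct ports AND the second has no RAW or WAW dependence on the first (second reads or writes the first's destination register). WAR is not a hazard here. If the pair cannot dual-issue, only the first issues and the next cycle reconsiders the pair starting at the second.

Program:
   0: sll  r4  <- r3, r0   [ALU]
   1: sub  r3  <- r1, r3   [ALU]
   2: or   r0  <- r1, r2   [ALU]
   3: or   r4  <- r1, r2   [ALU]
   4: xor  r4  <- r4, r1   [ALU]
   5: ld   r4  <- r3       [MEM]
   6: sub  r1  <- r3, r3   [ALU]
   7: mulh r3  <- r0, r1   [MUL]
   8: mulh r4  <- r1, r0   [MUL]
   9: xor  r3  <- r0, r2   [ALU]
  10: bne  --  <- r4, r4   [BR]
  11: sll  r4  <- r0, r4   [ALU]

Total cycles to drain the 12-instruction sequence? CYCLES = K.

0. sll+sub @i0+i1  | 2-wide
1. or+or @i2+i3  | 2-wide
2. xor @i4  | WAW r4
3. ld+sub @i5+i6  | 2-wide
4. mulh @i7  | no-port MUL/MUL
5. mulh+xor @i8+i9  | 2-wide
6. bne+sll @i10+i11  | 2-wide

CYCLES = 7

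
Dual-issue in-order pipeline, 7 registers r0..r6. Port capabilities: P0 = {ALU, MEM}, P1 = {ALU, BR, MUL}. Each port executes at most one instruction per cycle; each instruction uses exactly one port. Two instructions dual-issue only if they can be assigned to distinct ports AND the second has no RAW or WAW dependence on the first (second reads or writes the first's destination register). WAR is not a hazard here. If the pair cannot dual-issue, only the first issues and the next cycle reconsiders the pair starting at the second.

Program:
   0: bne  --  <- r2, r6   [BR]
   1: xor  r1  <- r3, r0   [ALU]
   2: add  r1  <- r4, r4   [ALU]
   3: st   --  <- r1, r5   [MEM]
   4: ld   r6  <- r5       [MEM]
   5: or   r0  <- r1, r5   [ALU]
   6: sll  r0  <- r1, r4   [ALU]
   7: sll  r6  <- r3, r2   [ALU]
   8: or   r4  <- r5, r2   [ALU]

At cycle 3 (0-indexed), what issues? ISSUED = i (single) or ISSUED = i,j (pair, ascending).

ISSUED = 4,5

t=0 i0/i1:bne xor ; 2-wide
t=1 i2:add ; RAW r1
t=2 i3:st ; no-port MEM/MEM
t=3 i4/i5:ld or ; 2-wide
t=4 i6/i7:sll sll ; 2-wide
t=5 i8:or ; tail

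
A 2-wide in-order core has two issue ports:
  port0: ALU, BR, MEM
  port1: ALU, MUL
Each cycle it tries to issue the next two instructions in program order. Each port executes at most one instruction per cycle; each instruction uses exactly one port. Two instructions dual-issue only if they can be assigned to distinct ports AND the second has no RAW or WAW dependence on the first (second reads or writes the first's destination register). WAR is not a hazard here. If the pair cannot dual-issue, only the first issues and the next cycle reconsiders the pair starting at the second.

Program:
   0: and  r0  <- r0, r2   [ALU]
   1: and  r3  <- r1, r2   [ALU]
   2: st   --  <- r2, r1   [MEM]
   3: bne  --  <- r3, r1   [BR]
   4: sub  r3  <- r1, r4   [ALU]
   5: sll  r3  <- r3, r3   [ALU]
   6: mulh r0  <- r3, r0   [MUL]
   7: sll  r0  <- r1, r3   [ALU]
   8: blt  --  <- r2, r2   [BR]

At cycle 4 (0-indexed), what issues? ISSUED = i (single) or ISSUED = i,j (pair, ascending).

ISSUED = 6

  cy0 -> i0,i1 (and.ALU+and.ALU) 2-wide
  cy1 -> i2 (st.MEM) no-port MEM/BR
  cy2 -> i3,i4 (bne.BR+sub.ALU) 2-wide
  cy3 -> i5 (sll.ALU) RAW r3
  cy4 -> i6 (mulh.MUL) WAW r0
  cy5 -> i7,i8 (sll.ALU+blt.BR) 2-wide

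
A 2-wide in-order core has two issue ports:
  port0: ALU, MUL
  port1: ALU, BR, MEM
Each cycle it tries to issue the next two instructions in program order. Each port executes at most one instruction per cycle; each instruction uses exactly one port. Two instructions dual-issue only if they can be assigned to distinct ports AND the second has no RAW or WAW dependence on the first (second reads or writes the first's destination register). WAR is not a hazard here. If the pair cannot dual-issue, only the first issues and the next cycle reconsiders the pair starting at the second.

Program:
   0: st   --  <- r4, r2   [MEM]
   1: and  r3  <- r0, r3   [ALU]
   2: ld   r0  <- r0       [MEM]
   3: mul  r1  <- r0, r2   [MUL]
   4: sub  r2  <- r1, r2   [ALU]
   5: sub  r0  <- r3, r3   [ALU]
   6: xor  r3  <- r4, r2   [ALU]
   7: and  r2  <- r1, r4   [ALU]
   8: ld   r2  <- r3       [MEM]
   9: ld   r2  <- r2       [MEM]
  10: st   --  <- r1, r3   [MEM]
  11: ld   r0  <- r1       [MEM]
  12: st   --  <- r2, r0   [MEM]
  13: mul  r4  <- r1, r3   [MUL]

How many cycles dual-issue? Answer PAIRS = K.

PAIRS = 4

t=0 i0,i1:st;and ; pair
t=1 i2:ld ; RAW r0
t=2 i3:mul ; RAW r1
t=3 i4,i5:sub;sub ; pair
t=4 i6,i7:xor;and ; pair
t=5 i8:ld ; no-port MEM/MEM
t=6 i9:ld ; no-port MEM/MEM
t=7 i10:st ; no-port MEM/MEM
t=8 i11:ld ; no-port MEM/MEM
t=9 i12,i13:st;mul ; pair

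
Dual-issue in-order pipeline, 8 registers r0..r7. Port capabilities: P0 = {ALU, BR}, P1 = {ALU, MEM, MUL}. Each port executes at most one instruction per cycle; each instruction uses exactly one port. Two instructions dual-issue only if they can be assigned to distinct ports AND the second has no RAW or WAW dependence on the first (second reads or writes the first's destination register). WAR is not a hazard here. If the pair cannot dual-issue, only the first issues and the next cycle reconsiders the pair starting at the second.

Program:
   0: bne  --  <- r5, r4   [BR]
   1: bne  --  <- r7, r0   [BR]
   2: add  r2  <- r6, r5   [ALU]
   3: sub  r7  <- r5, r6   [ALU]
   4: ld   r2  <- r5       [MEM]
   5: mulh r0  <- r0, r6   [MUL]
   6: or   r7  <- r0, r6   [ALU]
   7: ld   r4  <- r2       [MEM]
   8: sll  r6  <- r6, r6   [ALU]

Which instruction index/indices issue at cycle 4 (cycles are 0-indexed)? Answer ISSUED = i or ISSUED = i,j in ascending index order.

ISSUED = 6,7

[0] i0  bne  -- no-port BR/BR
[1] i1+i2  bne add  -- dual
[2] i3+i4  sub ld  -- dual
[3] i5  mulh  -- RAW r0
[4] i6+i7  or ld  -- dual
[5] i8  sll  -- tail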